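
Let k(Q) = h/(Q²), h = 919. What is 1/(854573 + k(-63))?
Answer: 3969/3391801156 ≈ 1.1702e-6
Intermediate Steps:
k(Q) = 919/Q² (k(Q) = 919/(Q²) = 919/Q²)
1/(854573 + k(-63)) = 1/(854573 + 919/(-63)²) = 1/(854573 + 919*(1/3969)) = 1/(854573 + 919/3969) = 1/(3391801156/3969) = 3969/3391801156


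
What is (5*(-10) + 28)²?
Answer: 484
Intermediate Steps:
(5*(-10) + 28)² = (-50 + 28)² = (-22)² = 484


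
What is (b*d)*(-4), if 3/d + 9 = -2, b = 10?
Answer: 120/11 ≈ 10.909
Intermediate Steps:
d = -3/11 (d = 3/(-9 - 2) = 3/(-11) = 3*(-1/11) = -3/11 ≈ -0.27273)
(b*d)*(-4) = (10*(-3/11))*(-4) = -30/11*(-4) = 120/11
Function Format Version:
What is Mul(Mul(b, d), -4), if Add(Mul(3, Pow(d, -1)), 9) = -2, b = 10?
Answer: Rational(120, 11) ≈ 10.909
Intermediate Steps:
d = Rational(-3, 11) (d = Mul(3, Pow(Add(-9, -2), -1)) = Mul(3, Pow(-11, -1)) = Mul(3, Rational(-1, 11)) = Rational(-3, 11) ≈ -0.27273)
Mul(Mul(b, d), -4) = Mul(Mul(10, Rational(-3, 11)), -4) = Mul(Rational(-30, 11), -4) = Rational(120, 11)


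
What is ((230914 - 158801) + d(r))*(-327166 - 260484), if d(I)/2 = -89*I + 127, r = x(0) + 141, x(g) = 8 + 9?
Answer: -25999398950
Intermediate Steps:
x(g) = 17
r = 158 (r = 17 + 141 = 158)
d(I) = 254 - 178*I (d(I) = 2*(-89*I + 127) = 2*(127 - 89*I) = 254 - 178*I)
((230914 - 158801) + d(r))*(-327166 - 260484) = ((230914 - 158801) + (254 - 178*158))*(-327166 - 260484) = (72113 + (254 - 28124))*(-587650) = (72113 - 27870)*(-587650) = 44243*(-587650) = -25999398950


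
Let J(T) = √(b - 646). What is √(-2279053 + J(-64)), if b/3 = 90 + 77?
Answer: √(-2279053 + I*√145) ≈ 0.004 + 1509.7*I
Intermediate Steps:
b = 501 (b = 3*(90 + 77) = 3*167 = 501)
J(T) = I*√145 (J(T) = √(501 - 646) = √(-145) = I*√145)
√(-2279053 + J(-64)) = √(-2279053 + I*√145)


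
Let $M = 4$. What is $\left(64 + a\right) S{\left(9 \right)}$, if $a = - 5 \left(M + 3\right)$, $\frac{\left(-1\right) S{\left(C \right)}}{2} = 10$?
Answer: $-580$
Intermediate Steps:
$S{\left(C \right)} = -20$ ($S{\left(C \right)} = \left(-2\right) 10 = -20$)
$a = -35$ ($a = - 5 \left(4 + 3\right) = \left(-5\right) 7 = -35$)
$\left(64 + a\right) S{\left(9 \right)} = \left(64 - 35\right) \left(-20\right) = 29 \left(-20\right) = -580$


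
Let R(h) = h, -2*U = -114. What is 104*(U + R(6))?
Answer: 6552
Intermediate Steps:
U = 57 (U = -1/2*(-114) = 57)
104*(U + R(6)) = 104*(57 + 6) = 104*63 = 6552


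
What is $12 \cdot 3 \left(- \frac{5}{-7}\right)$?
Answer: $\frac{180}{7} \approx 25.714$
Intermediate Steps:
$12 \cdot 3 \left(- \frac{5}{-7}\right) = 36 \left(\left(-5\right) \left(- \frac{1}{7}\right)\right) = 36 \cdot \frac{5}{7} = \frac{180}{7}$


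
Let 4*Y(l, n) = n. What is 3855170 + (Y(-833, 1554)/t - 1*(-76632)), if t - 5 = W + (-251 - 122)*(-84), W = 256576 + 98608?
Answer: 3039448082461/773042 ≈ 3.9318e+6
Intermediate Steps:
W = 355184
Y(l, n) = n/4
t = 386521 (t = 5 + (355184 + (-251 - 122)*(-84)) = 5 + (355184 - 373*(-84)) = 5 + (355184 + 31332) = 5 + 386516 = 386521)
3855170 + (Y(-833, 1554)/t - 1*(-76632)) = 3855170 + (((¼)*1554)/386521 - 1*(-76632)) = 3855170 + ((777/2)*(1/386521) + 76632) = 3855170 + (777/773042 + 76632) = 3855170 + 59239755321/773042 = 3039448082461/773042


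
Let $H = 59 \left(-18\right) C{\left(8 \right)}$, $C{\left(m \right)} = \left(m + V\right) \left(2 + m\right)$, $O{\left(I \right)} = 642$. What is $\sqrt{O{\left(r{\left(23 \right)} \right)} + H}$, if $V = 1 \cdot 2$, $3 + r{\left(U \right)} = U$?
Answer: $i \sqrt{105558} \approx 324.9 i$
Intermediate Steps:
$r{\left(U \right)} = -3 + U$
$V = 2$
$C{\left(m \right)} = \left(2 + m\right)^{2}$ ($C{\left(m \right)} = \left(m + 2\right) \left(2 + m\right) = \left(2 + m\right) \left(2 + m\right) = \left(2 + m\right)^{2}$)
$H = -106200$ ($H = 59 \left(-18\right) \left(4 + 8^{2} + 4 \cdot 8\right) = - 1062 \left(4 + 64 + 32\right) = \left(-1062\right) 100 = -106200$)
$\sqrt{O{\left(r{\left(23 \right)} \right)} + H} = \sqrt{642 - 106200} = \sqrt{-105558} = i \sqrt{105558}$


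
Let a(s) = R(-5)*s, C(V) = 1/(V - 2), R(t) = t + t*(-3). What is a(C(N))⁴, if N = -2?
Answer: 625/16 ≈ 39.063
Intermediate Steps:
R(t) = -2*t (R(t) = t - 3*t = -2*t)
C(V) = 1/(-2 + V)
a(s) = 10*s (a(s) = (-2*(-5))*s = 10*s)
a(C(N))⁴ = (10/(-2 - 2))⁴ = (10/(-4))⁴ = (10*(-¼))⁴ = (-5/2)⁴ = 625/16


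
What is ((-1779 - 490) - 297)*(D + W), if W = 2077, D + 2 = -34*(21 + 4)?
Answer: -3143350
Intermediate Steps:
D = -852 (D = -2 - 34*(21 + 4) = -2 - 34*25 = -2 - 850 = -852)
((-1779 - 490) - 297)*(D + W) = ((-1779 - 490) - 297)*(-852 + 2077) = (-2269 - 297)*1225 = -2566*1225 = -3143350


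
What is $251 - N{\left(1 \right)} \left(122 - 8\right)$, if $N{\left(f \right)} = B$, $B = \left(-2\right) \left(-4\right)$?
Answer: $-661$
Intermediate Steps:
$B = 8$
$N{\left(f \right)} = 8$
$251 - N{\left(1 \right)} \left(122 - 8\right) = 251 - 8 \left(122 - 8\right) = 251 - 8 \cdot 114 = 251 - 912 = -661$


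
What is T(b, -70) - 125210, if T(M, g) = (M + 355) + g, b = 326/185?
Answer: -23110799/185 ≈ -1.2492e+5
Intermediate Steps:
b = 326/185 (b = 326*(1/185) = 326/185 ≈ 1.7622)
T(M, g) = 355 + M + g (T(M, g) = (355 + M) + g = 355 + M + g)
T(b, -70) - 125210 = (355 + 326/185 - 70) - 125210 = 53051/185 - 125210 = -23110799/185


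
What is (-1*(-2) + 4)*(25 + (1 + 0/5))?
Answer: 156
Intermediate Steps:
(-1*(-2) + 4)*(25 + (1 + 0/5)) = (2 + 4)*(25 + (1 + 0*(1/5))) = 6*(25 + (1 + 0)) = 6*(25 + 1) = 6*26 = 156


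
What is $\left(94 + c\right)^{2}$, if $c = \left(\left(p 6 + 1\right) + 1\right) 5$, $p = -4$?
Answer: $256$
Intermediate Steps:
$c = -110$ ($c = \left(\left(\left(-4\right) 6 + 1\right) + 1\right) 5 = \left(\left(-24 + 1\right) + 1\right) 5 = \left(-23 + 1\right) 5 = \left(-22\right) 5 = -110$)
$\left(94 + c\right)^{2} = \left(94 - 110\right)^{2} = \left(-16\right)^{2} = 256$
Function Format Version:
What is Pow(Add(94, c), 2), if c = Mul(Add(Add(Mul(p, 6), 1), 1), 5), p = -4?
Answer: 256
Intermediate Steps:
c = -110 (c = Mul(Add(Add(Mul(-4, 6), 1), 1), 5) = Mul(Add(Add(-24, 1), 1), 5) = Mul(Add(-23, 1), 5) = Mul(-22, 5) = -110)
Pow(Add(94, c), 2) = Pow(Add(94, -110), 2) = Pow(-16, 2) = 256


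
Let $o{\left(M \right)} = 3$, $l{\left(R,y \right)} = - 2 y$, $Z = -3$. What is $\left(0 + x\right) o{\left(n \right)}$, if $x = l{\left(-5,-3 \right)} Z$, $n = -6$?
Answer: $-54$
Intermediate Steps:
$x = -18$ ($x = \left(-2\right) \left(-3\right) \left(-3\right) = 6 \left(-3\right) = -18$)
$\left(0 + x\right) o{\left(n \right)} = \left(0 - 18\right) 3 = \left(-18\right) 3 = -54$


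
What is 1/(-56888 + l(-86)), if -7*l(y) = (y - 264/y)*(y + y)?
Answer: -7/412480 ≈ -1.6971e-5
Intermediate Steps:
l(y) = -2*y*(y - 264/y)/7 (l(y) = -(y - 264/y)*(y + y)/7 = -(y - 264/y)*2*y/7 = -2*y*(y - 264/y)/7)
1/(-56888 + l(-86)) = 1/(-56888 + (528/7 - 2/7*(-86)²)) = 1/(-56888 + (528/7 - 2/7*7396)) = 1/(-56888 + (528/7 - 14792/7)) = 1/(-56888 - 14264/7) = 1/(-412480/7) = -7/412480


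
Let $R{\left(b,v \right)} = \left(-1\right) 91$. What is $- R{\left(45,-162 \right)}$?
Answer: $91$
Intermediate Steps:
$R{\left(b,v \right)} = -91$
$- R{\left(45,-162 \right)} = \left(-1\right) \left(-91\right) = 91$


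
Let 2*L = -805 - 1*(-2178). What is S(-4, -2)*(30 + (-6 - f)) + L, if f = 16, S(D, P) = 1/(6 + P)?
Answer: 1377/2 ≈ 688.50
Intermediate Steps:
L = 1373/2 (L = (-805 - 1*(-2178))/2 = (-805 + 2178)/2 = (½)*1373 = 1373/2 ≈ 686.50)
S(-4, -2)*(30 + (-6 - f)) + L = (30 + (-6 - 1*16))/(6 - 2) + 1373/2 = (30 + (-6 - 16))/4 + 1373/2 = (30 - 22)/4 + 1373/2 = (¼)*8 + 1373/2 = 2 + 1373/2 = 1377/2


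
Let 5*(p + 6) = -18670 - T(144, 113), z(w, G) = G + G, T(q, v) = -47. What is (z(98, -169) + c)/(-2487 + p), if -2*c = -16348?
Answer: -9795/7772 ≈ -1.2603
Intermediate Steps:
c = 8174 (c = -½*(-16348) = 8174)
z(w, G) = 2*G
p = -18653/5 (p = -6 + (-18670 - 1*(-47))/5 = -6 + (-18670 + 47)/5 = -6 + (⅕)*(-18623) = -6 - 18623/5 = -18653/5 ≈ -3730.6)
(z(98, -169) + c)/(-2487 + p) = (2*(-169) + 8174)/(-2487 - 18653/5) = (-338 + 8174)/(-31088/5) = 7836*(-5/31088) = -9795/7772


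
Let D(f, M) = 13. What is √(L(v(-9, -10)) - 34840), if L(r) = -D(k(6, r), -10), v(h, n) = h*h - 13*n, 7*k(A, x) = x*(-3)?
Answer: I*√34853 ≈ 186.69*I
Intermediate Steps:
k(A, x) = -3*x/7 (k(A, x) = (x*(-3))/7 = (-3*x)/7 = -3*x/7)
v(h, n) = h² - 13*n
L(r) = -13 (L(r) = -1*13 = -13)
√(L(v(-9, -10)) - 34840) = √(-13 - 34840) = √(-34853) = I*√34853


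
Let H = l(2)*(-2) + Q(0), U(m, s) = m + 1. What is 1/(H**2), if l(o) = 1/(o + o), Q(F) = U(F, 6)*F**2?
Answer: 4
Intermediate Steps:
U(m, s) = 1 + m
Q(F) = F**2*(1 + F) (Q(F) = (1 + F)*F**2 = F**2*(1 + F))
l(o) = 1/(2*o)
H = -1/2 (H = ((1/2)/2)*(-2) + 0**2*(1 + 0) = ((1/2)*(1/2))*(-2) + 0*1 = (1/4)*(-2) + 0 = -1/2 + 0 = -1/2 ≈ -0.50000)
1/(H**2) = 1/((-1/2)**2) = 1/(1/4) = 4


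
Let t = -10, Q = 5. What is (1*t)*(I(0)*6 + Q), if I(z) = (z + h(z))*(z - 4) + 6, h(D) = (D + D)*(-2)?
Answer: -410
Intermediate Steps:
h(D) = -4*D (h(D) = (2*D)*(-2) = -4*D)
I(z) = 6 - 3*z*(-4 + z) (I(z) = (z - 4*z)*(z - 4) + 6 = (-3*z)*(-4 + z) + 6 = -3*z*(-4 + z) + 6 = 6 - 3*z*(-4 + z))
(1*t)*(I(0)*6 + Q) = (1*(-10))*((6 - 3*0**2 + 12*0)*6 + 5) = -10*((6 - 3*0 + 0)*6 + 5) = -10*((6 + 0 + 0)*6 + 5) = -10*(6*6 + 5) = -10*(36 + 5) = -10*41 = -410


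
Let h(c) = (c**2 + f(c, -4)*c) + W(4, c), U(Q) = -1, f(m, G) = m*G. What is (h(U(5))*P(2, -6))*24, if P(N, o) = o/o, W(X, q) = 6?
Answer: 72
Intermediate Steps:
f(m, G) = G*m
P(N, o) = 1
h(c) = 6 - 3*c**2 (h(c) = (c**2 + (-4*c)*c) + 6 = (c**2 - 4*c**2) + 6 = -3*c**2 + 6 = 6 - 3*c**2)
(h(U(5))*P(2, -6))*24 = ((6 - 3*(-1)**2)*1)*24 = ((6 - 3*1)*1)*24 = ((6 - 3)*1)*24 = (3*1)*24 = 3*24 = 72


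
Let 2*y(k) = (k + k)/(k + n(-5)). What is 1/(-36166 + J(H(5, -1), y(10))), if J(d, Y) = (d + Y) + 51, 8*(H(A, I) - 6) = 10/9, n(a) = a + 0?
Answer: -36/1299847 ≈ -2.7696e-5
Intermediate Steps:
n(a) = a
H(A, I) = 221/36 (H(A, I) = 6 + (10/9)/8 = 6 + (10*(1/9))/8 = 6 + (1/8)*(10/9) = 6 + 5/36 = 221/36)
y(k) = k/(-5 + k) (y(k) = ((k + k)/(k - 5))/2 = ((2*k)/(-5 + k))/2 = (2*k/(-5 + k))/2 = k/(-5 + k))
J(d, Y) = 51 + Y + d (J(d, Y) = (Y + d) + 51 = 51 + Y + d)
1/(-36166 + J(H(5, -1), y(10))) = 1/(-36166 + (51 + 10/(-5 + 10) + 221/36)) = 1/(-36166 + (51 + 10/5 + 221/36)) = 1/(-36166 + (51 + 10*(1/5) + 221/36)) = 1/(-36166 + (51 + 2 + 221/36)) = 1/(-36166 + 2129/36) = 1/(-1299847/36) = -36/1299847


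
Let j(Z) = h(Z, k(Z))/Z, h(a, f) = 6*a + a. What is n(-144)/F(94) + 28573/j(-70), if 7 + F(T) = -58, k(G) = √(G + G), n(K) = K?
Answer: 1858253/455 ≈ 4084.1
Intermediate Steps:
k(G) = √2*√G (k(G) = √(2*G) = √2*√G)
h(a, f) = 7*a
j(Z) = 7 (j(Z) = (7*Z)/Z = 7)
F(T) = -65 (F(T) = -7 - 58 = -65)
n(-144)/F(94) + 28573/j(-70) = -144/(-65) + 28573/7 = -144*(-1/65) + 28573*(⅐) = 144/65 + 28573/7 = 1858253/455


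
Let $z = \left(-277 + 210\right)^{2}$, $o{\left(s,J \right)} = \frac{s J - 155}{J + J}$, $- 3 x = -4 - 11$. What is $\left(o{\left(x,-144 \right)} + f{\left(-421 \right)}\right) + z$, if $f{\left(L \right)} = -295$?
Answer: $\frac{1208747}{288} \approx 4197.0$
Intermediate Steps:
$x = 5$ ($x = - \frac{-4 - 11}{3} = \left(- \frac{1}{3}\right) \left(-15\right) = 5$)
$o{\left(s,J \right)} = \frac{-155 + J s}{2 J}$ ($o{\left(s,J \right)} = \frac{J s - 155}{2 J} = \left(-155 + J s\right) \frac{1}{2 J} = \frac{-155 + J s}{2 J}$)
$z = 4489$ ($z = \left(-67\right)^{2} = 4489$)
$\left(o{\left(x,-144 \right)} + f{\left(-421 \right)}\right) + z = \left(\frac{-155 - 720}{2 \left(-144\right)} - 295\right) + 4489 = \left(\frac{1}{2} \left(- \frac{1}{144}\right) \left(-155 - 720\right) - 295\right) + 4489 = \left(\frac{1}{2} \left(- \frac{1}{144}\right) \left(-875\right) - 295\right) + 4489 = \left(\frac{875}{288} - 295\right) + 4489 = - \frac{84085}{288} + 4489 = \frac{1208747}{288}$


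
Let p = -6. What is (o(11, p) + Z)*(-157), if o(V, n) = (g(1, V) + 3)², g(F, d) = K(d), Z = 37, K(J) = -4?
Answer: -5966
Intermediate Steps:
g(F, d) = -4
o(V, n) = 1 (o(V, n) = (-4 + 3)² = (-1)² = 1)
(o(11, p) + Z)*(-157) = (1 + 37)*(-157) = 38*(-157) = -5966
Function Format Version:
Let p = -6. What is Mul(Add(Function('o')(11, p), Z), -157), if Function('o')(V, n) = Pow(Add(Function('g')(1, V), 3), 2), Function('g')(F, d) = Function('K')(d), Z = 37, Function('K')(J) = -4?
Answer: -5966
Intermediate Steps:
Function('g')(F, d) = -4
Function('o')(V, n) = 1 (Function('o')(V, n) = Pow(Add(-4, 3), 2) = Pow(-1, 2) = 1)
Mul(Add(Function('o')(11, p), Z), -157) = Mul(Add(1, 37), -157) = Mul(38, -157) = -5966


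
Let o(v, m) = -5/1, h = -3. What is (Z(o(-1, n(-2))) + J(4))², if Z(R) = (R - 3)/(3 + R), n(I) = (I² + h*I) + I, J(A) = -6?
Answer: 4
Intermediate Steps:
n(I) = I² - 2*I (n(I) = (I² - 3*I) + I = I² - 2*I)
o(v, m) = -5 (o(v, m) = -5*1 = -5)
Z(R) = (-3 + R)/(3 + R)
(Z(o(-1, n(-2))) + J(4))² = ((-3 - 5)/(3 - 5) - 6)² = (-8/(-2) - 6)² = (-½*(-8) - 6)² = (4 - 6)² = (-2)² = 4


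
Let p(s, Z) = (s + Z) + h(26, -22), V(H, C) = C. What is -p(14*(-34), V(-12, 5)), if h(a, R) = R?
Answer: 493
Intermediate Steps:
p(s, Z) = -22 + Z + s (p(s, Z) = (s + Z) - 22 = (Z + s) - 22 = -22 + Z + s)
-p(14*(-34), V(-12, 5)) = -(-22 + 5 + 14*(-34)) = -(-22 + 5 - 476) = -1*(-493) = 493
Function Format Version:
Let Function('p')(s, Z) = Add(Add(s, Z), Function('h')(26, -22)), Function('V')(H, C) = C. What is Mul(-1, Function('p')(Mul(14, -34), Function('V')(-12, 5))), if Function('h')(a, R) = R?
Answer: 493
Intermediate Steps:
Function('p')(s, Z) = Add(-22, Z, s) (Function('p')(s, Z) = Add(Add(s, Z), -22) = Add(Add(Z, s), -22) = Add(-22, Z, s))
Mul(-1, Function('p')(Mul(14, -34), Function('V')(-12, 5))) = Mul(-1, Add(-22, 5, Mul(14, -34))) = Mul(-1, Add(-22, 5, -476)) = Mul(-1, -493) = 493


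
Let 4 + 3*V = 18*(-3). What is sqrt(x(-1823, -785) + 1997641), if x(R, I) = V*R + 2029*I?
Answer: sqrt(3961086)/3 ≈ 663.42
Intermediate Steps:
V = -58/3 (V = -4/3 + (18*(-3))/3 = -4/3 + (1/3)*(-54) = -4/3 - 18 = -58/3 ≈ -19.333)
x(R, I) = 2029*I - 58*R/3 (x(R, I) = -58*R/3 + 2029*I = 2029*I - 58*R/3)
sqrt(x(-1823, -785) + 1997641) = sqrt((2029*(-785) - 58/3*(-1823)) + 1997641) = sqrt((-1592765 + 105734/3) + 1997641) = sqrt(-4672561/3 + 1997641) = sqrt(1320362/3) = sqrt(3961086)/3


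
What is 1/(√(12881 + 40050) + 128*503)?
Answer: 64384/4145246525 - √52931/4145246525 ≈ 1.5477e-5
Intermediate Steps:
1/(√(12881 + 40050) + 128*503) = 1/(√52931 + 64384) = 1/(64384 + √52931)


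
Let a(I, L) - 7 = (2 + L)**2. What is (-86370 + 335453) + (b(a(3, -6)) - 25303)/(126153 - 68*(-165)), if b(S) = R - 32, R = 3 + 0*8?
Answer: 11405751209/45791 ≈ 2.4908e+5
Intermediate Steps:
R = 3 (R = 3 + 0 = 3)
a(I, L) = 7 + (2 + L)**2
b(S) = -29 (b(S) = 3 - 32 = -29)
(-86370 + 335453) + (b(a(3, -6)) - 25303)/(126153 - 68*(-165)) = (-86370 + 335453) + (-29 - 25303)/(126153 - 68*(-165)) = 249083 - 25332/(126153 + 11220) = 249083 - 25332/137373 = 249083 - 25332*1/137373 = 249083 - 8444/45791 = 11405751209/45791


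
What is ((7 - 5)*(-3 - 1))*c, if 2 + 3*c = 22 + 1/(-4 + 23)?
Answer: -1016/19 ≈ -53.474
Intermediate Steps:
c = 127/19 (c = -⅔ + (22 + 1/(-4 + 23))/3 = -⅔ + (22 + 1/19)/3 = -⅔ + (⅓)*(419/19) = -⅔ + 419/57 = 127/19 ≈ 6.6842)
((7 - 5)*(-3 - 1))*c = ((7 - 5)*(-3 - 1))*(127/19) = (2*(-4))*(127/19) = -8*127/19 = -1016/19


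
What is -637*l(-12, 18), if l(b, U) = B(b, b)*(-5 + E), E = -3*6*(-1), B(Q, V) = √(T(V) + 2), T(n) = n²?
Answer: -8281*√146 ≈ -1.0006e+5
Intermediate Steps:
B(Q, V) = √(2 + V²) (B(Q, V) = √(V² + 2) = √(2 + V²))
E = 18 (E = -18*(-1) = 18)
l(b, U) = 13*√(2 + b²) (l(b, U) = √(2 + b²)*(-5 + 18) = √(2 + b²)*13 = 13*√(2 + b²))
-637*l(-12, 18) = -8281*√(2 + (-12)²) = -8281*√(2 + 144) = -8281*√146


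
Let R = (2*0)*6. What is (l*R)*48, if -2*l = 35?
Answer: 0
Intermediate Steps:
l = -35/2 (l = -1/2*35 = -35/2 ≈ -17.500)
R = 0 (R = 0*6 = 0)
(l*R)*48 = -35/2*0*48 = 0*48 = 0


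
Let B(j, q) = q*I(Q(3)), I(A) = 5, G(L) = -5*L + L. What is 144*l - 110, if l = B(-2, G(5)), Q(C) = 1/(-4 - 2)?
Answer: -14510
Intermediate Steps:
G(L) = -4*L
Q(C) = -⅙ (Q(C) = 1/(-6) = -⅙)
B(j, q) = 5*q (B(j, q) = q*5 = 5*q)
l = -100 (l = 5*(-4*5) = 5*(-20) = -100)
144*l - 110 = 144*(-100) - 110 = -14400 - 110 = -14510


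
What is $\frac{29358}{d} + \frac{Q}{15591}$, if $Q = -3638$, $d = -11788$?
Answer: $- \frac{35757523}{13127622} \approx -2.7238$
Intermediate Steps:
$\frac{29358}{d} + \frac{Q}{15591} = \frac{29358}{-11788} - \frac{3638}{15591} = 29358 \left(- \frac{1}{11788}\right) - \frac{3638}{15591} = - \frac{2097}{842} - \frac{3638}{15591} = - \frac{35757523}{13127622}$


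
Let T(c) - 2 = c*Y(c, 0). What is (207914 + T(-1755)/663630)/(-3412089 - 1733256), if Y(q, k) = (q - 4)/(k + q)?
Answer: -137977966063/3414605302350 ≈ -0.040408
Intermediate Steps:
Y(q, k) = (-4 + q)/(k + q)
T(c) = -2 + c (T(c) = 2 + c*((-4 + c)/(0 + c)) = 2 + c*((-4 + c)/c) = 2 + (-4 + c) = -2 + c)
(207914 + T(-1755)/663630)/(-3412089 - 1733256) = (207914 + (-2 - 1755)/663630)/(-3412089 - 1733256) = (207914 - 1757*1/663630)/(-5145345) = (207914 - 1757/663630)*(-1/5145345) = (137977966063/663630)*(-1/5145345) = -137977966063/3414605302350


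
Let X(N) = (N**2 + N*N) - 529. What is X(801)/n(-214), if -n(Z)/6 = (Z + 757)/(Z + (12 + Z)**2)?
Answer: -2892427615/181 ≈ -1.5980e+7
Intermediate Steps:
X(N) = -529 + 2*N**2 (X(N) = (N**2 + N**2) - 529 = 2*N**2 - 529 = -529 + 2*N**2)
n(Z) = -6*(757 + Z)/(Z + (12 + Z)**2) (n(Z) = -6*(Z + 757)/(Z + (12 + Z)**2) = -6*(757 + Z)/(Z + (12 + Z)**2))
X(801)/n(-214) = (-529 + 2*801**2)/((6*(-757 - 1*(-214))/(-214 + (12 - 214)**2))) = (-529 + 2*641601)/((6*(-757 + 214)/(-214 + (-202)**2))) = (-529 + 1283202)/((6*(-543)/(-214 + 40804))) = 1282673/((6*(-543)/40590)) = 1282673/((6*(1/40590)*(-543))) = 1282673/(-181/2255) = 1282673*(-2255/181) = -2892427615/181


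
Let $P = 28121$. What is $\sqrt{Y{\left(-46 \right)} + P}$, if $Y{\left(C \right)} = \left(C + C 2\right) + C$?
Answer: $\sqrt{27937} \approx 167.14$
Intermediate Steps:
$Y{\left(C \right)} = 4 C$ ($Y{\left(C \right)} = \left(C + 2 C\right) + C = 3 C + C = 4 C$)
$\sqrt{Y{\left(-46 \right)} + P} = \sqrt{4 \left(-46\right) + 28121} = \sqrt{-184 + 28121} = \sqrt{27937}$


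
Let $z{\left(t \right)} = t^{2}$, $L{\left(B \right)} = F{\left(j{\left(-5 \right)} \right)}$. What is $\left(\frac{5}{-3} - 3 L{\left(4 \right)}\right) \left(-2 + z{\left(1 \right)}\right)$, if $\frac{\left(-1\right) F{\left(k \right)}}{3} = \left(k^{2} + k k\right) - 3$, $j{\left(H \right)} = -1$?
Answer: $\frac{32}{3} \approx 10.667$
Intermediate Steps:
$F{\left(k \right)} = 9 - 6 k^{2}$ ($F{\left(k \right)} = - 3 \left(\left(k^{2} + k k\right) - 3\right) = - 3 \left(\left(k^{2} + k^{2}\right) - 3\right) = - 3 \left(2 k^{2} - 3\right) = - 3 \left(-3 + 2 k^{2}\right) = 9 - 6 k^{2}$)
$L{\left(B \right)} = 3$ ($L{\left(B \right)} = 9 - 6 \left(-1\right)^{2} = 9 - 6 = 3$)
$\left(\frac{5}{-3} - 3 L{\left(4 \right)}\right) \left(-2 + z{\left(1 \right)}\right) = \left(\frac{5}{-3} - 9\right) \left(-2 + 1^{2}\right) = \left(5 \left(- \frac{1}{3}\right) - 9\right) \left(-2 + 1\right) = \left(- \frac{5}{3} - 9\right) \left(-1\right) = \left(- \frac{32}{3}\right) \left(-1\right) = \frac{32}{3}$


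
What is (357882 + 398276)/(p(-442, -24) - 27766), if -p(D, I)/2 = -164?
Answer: -378079/13719 ≈ -27.559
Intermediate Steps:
p(D, I) = 328 (p(D, I) = -2*(-164) = 328)
(357882 + 398276)/(p(-442, -24) - 27766) = (357882 + 398276)/(328 - 27766) = 756158/(-27438) = 756158*(-1/27438) = -378079/13719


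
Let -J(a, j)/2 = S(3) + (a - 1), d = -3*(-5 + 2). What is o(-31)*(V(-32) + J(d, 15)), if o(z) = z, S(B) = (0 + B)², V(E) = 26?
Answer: 248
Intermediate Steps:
d = 9 (d = -3*(-3) = 9)
S(B) = B²
J(a, j) = -16 - 2*a (J(a, j) = -2*(3² + (a - 1)) = -2*(9 + (-1 + a)) = -2*(8 + a) = -16 - 2*a)
o(-31)*(V(-32) + J(d, 15)) = -31*(26 + (-16 - 2*9)) = -31*(26 + (-16 - 18)) = -31*(26 - 34) = -31*(-8) = 248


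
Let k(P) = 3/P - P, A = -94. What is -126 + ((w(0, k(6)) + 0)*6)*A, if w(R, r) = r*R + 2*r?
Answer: 6078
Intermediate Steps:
k(P) = -P + 3/P
w(R, r) = 2*r + R*r (w(R, r) = R*r + 2*r = 2*r + R*r)
-126 + ((w(0, k(6)) + 0)*6)*A = -126 + (((-1*6 + 3/6)*(2 + 0) + 0)*6)*(-94) = -126 + (((-6 + 3*(⅙))*2 + 0)*6)*(-94) = -126 + (((-6 + ½)*2 + 0)*6)*(-94) = -126 + ((-11/2*2 + 0)*6)*(-94) = -126 + ((-11 + 0)*6)*(-94) = -126 - 11*6*(-94) = -126 - 66*(-94) = -126 + 6204 = 6078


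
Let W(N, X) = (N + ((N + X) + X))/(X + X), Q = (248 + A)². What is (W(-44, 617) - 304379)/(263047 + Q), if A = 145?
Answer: -93900635/128797516 ≈ -0.72906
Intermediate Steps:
Q = 154449 (Q = (248 + 145)² = 393² = 154449)
W(N, X) = (2*N + 2*X)/(2*X) (W(N, X) = (N + (N + 2*X))/((2*X)) = (2*N + 2*X)*(1/(2*X)) = (2*N + 2*X)/(2*X))
(W(-44, 617) - 304379)/(263047 + Q) = ((-44 + 617)/617 - 304379)/(263047 + 154449) = ((1/617)*573 - 304379)/417496 = (573/617 - 304379)*(1/417496) = -187801270/617*1/417496 = -93900635/128797516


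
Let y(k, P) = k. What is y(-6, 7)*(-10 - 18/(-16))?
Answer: 213/4 ≈ 53.250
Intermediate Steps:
y(-6, 7)*(-10 - 18/(-16)) = -6*(-10 - 18/(-16)) = -6*(-10 - 18*(-1/16)) = -6*(-10 + 9/8) = -6*(-71/8) = 213/4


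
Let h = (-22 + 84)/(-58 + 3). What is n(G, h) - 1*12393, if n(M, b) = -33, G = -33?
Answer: -12426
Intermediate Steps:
h = -62/55 (h = 62/(-55) = 62*(-1/55) = -62/55 ≈ -1.1273)
n(G, h) - 1*12393 = -33 - 1*12393 = -33 - 12393 = -12426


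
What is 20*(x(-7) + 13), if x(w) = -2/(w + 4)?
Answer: 820/3 ≈ 273.33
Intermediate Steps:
x(w) = -2/(4 + w)
20*(x(-7) + 13) = 20*(-2/(4 - 7) + 13) = 20*(-2/(-3) + 13) = 20*(-2*(-1/3) + 13) = 20*(2/3 + 13) = 20*(41/3) = 820/3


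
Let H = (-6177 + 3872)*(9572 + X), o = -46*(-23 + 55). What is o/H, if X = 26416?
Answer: 368/20738085 ≈ 1.7745e-5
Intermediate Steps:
o = -1472 (o = -46*32 = -1472)
H = -82952340 (H = (-6177 + 3872)*(9572 + 26416) = -2305*35988 = -82952340)
o/H = -1472/(-82952340) = -1472*(-1/82952340) = 368/20738085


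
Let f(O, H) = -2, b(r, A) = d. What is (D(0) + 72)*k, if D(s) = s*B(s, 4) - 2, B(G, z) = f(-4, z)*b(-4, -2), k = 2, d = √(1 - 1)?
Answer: 140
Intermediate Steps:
d = 0 (d = √0 = 0)
b(r, A) = 0
B(G, z) = 0 (B(G, z) = -2*0 = 0)
D(s) = -2 (D(s) = s*0 - 2 = 0 - 2 = -2)
(D(0) + 72)*k = (-2 + 72)*2 = 70*2 = 140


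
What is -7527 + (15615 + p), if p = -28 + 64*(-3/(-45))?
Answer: 120964/15 ≈ 8064.3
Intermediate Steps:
p = -356/15 (p = -28 + 64*(-3*(-1/45)) = -28 + 64*(1/15) = -28 + 64/15 = -356/15 ≈ -23.733)
-7527 + (15615 + p) = -7527 + (15615 - 356/15) = -7527 + 233869/15 = 120964/15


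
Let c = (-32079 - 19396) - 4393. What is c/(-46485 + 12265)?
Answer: 13967/8555 ≈ 1.6326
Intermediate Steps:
c = -55868 (c = -51475 - 4393 = -55868)
c/(-46485 + 12265) = -55868/(-46485 + 12265) = -55868/(-34220) = -55868*(-1/34220) = 13967/8555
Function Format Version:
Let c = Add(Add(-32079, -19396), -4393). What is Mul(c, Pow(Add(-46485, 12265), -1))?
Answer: Rational(13967, 8555) ≈ 1.6326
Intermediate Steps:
c = -55868 (c = Add(-51475, -4393) = -55868)
Mul(c, Pow(Add(-46485, 12265), -1)) = Mul(-55868, Pow(Add(-46485, 12265), -1)) = Mul(-55868, Pow(-34220, -1)) = Mul(-55868, Rational(-1, 34220)) = Rational(13967, 8555)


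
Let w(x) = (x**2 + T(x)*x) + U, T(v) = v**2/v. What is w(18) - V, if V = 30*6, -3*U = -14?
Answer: 1418/3 ≈ 472.67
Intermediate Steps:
T(v) = v
U = 14/3 (U = -1/3*(-14) = 14/3 ≈ 4.6667)
V = 180
w(x) = 14/3 + 2*x**2 (w(x) = (x**2 + x*x) + 14/3 = (x**2 + x**2) + 14/3 = 2*x**2 + 14/3 = 14/3 + 2*x**2)
w(18) - V = (14/3 + 2*18**2) - 1*180 = (14/3 + 2*324) - 180 = (14/3 + 648) - 180 = 1958/3 - 180 = 1418/3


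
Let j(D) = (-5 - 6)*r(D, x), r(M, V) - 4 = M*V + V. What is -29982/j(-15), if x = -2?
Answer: 14991/176 ≈ 85.176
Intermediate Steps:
r(M, V) = 4 + V + M*V (r(M, V) = 4 + (M*V + V) = 4 + (V + M*V) = 4 + V + M*V)
j(D) = -22 + 22*D (j(D) = (-5 - 6)*(4 - 2 + D*(-2)) = -11*(4 - 2 - 2*D) = -11*(2 - 2*D) = -22 + 22*D)
-29982/j(-15) = -29982/(-22 + 22*(-15)) = -29982/(-22 - 330) = -29982/(-352) = -29982*(-1/352) = 14991/176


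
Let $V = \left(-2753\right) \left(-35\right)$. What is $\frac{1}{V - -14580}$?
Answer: $\frac{1}{110935} \approx 9.0143 \cdot 10^{-6}$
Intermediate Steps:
$V = 96355$
$\frac{1}{V - -14580} = \frac{1}{96355 - -14580} = \frac{1}{96355 + 14580} = \frac{1}{110935}$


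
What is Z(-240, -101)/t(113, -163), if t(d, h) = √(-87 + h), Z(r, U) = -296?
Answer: 148*I*√10/25 ≈ 18.721*I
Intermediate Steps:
Z(-240, -101)/t(113, -163) = -296/√(-87 - 163) = -296*(-I*√10/50) = -(-148)*I*√10/25 = 148*I*√10/25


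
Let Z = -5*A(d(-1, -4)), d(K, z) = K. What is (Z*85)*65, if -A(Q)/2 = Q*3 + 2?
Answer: -55250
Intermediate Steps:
A(Q) = -4 - 6*Q (A(Q) = -2*(Q*3 + 2) = -2*(3*Q + 2) = -2*(2 + 3*Q) = -4 - 6*Q)
Z = -10 (Z = -5*(-4 - 6*(-1)) = -5*(-4 + 6) = -5*2 = -10)
(Z*85)*65 = -10*85*65 = -850*65 = -55250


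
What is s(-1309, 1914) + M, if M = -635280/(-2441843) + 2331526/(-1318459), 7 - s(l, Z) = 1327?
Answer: -4254555871325738/3219469879937 ≈ -1321.5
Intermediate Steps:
s(l, Z) = -1320 (s(l, Z) = 7 - 1*1327 = 7 - 1327 = -1320)
M = -4855629808898/3219469879937 (M = -635280*(-1/2441843) + 2331526*(-1/1318459) = 635280/2441843 - 2331526/1318459 = -4855629808898/3219469879937 ≈ -1.5082)
s(-1309, 1914) + M = -1320 - 4855629808898/3219469879937 = -4254555871325738/3219469879937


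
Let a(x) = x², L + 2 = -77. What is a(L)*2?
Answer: 12482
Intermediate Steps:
L = -79 (L = -2 - 77 = -79)
a(L)*2 = (-79)²*2 = 6241*2 = 12482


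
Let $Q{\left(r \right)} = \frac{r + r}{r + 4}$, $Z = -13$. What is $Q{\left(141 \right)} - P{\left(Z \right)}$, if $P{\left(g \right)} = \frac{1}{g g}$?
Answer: $\frac{47513}{24505} \approx 1.9389$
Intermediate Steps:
$Q{\left(r \right)} = \frac{2 r}{4 + r}$
$P{\left(g \right)} = \frac{1}{g^{2}}$
$Q{\left(141 \right)} - P{\left(Z \right)} = 2 \cdot 141 \frac{1}{4 + 141} - \frac{1}{169} = 2 \cdot 141 \cdot \frac{1}{145} - \frac{1}{169} = \frac{282}{145} - \frac{1}{169} = \frac{47513}{24505}$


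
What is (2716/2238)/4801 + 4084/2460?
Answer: 609552541/367108465 ≈ 1.6604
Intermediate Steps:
(2716/2238)/4801 + 4084/2460 = (2716*(1/2238))*(1/4801) + 4084*(1/2460) = (1358/1119)*(1/4801) + 1021/615 = 1358/5372319 + 1021/615 = 609552541/367108465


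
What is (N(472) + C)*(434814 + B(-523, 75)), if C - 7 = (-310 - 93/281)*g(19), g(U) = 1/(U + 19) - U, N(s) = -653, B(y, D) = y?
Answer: 24309601584125/10678 ≈ 2.2766e+9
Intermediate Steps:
g(U) = 1/(19 + U) - U
C = 62948109/10678 (C = 7 + (-310 - 93/281)*((1 - 1*19² - 19*19)/(19 + 19)) = 7 + (-310 - 93*1/281)*((1 - 1*361 - 361)/38) = 7 + (-310 - 93/281)*((1 - 361 - 361)/38) = 7 - 87203*(-721)/10678 = 7 - 87203/281*(-721/38) = 7 + 62873363/10678 = 62948109/10678 ≈ 5895.1)
(N(472) + C)*(434814 + B(-523, 75)) = (-653 + 62948109/10678)*(434814 - 523) = (55975375/10678)*434291 = 24309601584125/10678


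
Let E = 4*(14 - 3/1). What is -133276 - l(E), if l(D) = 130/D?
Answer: -2932137/22 ≈ -1.3328e+5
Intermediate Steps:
E = 44 (E = 4*(14 - 3*1) = 4*(14 - 3) = 4*11 = 44)
-133276 - l(E) = -133276 - 130/44 = -133276 - 1*65/22 = -133276 - 65/22 = -2932137/22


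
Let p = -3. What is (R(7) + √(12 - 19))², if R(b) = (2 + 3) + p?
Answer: (2 + I*√7)² ≈ -3.0 + 10.583*I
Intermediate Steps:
R(b) = 2 (R(b) = (2 + 3) - 3 = 5 - 3 = 2)
(R(7) + √(12 - 19))² = (2 + √(12 - 19))² = (2 + √(-7))² = (2 + I*√7)²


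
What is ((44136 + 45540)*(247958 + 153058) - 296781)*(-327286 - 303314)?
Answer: -22677141570471000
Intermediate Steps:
((44136 + 45540)*(247958 + 153058) - 296781)*(-327286 - 303314) = (89676*401016 - 296781)*(-630600) = (35961510816 - 296781)*(-630600) = 35961214035*(-630600) = -22677141570471000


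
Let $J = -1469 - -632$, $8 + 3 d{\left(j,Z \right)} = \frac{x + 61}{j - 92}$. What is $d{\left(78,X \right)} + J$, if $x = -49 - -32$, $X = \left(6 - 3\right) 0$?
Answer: $- \frac{5885}{7} \approx -840.71$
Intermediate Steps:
$X = 0$ ($X = 3 \cdot 0 = 0$)
$x = -17$ ($x = -49 + 32 = -17$)
$d{\left(j,Z \right)} = - \frac{8}{3} + \frac{44}{3 \left(-92 + j\right)}$ ($d{\left(j,Z \right)} = - \frac{8}{3} + \frac{\left(-17 + 61\right) \frac{1}{j - 92}}{3} = - \frac{8}{3} + \frac{44 \frac{1}{-92 + j}}{3} = - \frac{8}{3} + \frac{44}{3 \left(-92 + j\right)}$)
$J = -837$ ($J = -1469 + 632 = -837$)
$d{\left(78,X \right)} + J = \frac{4 \left(195 - 156\right)}{3 \left(-92 + 78\right)} - 837 = \frac{4 \left(195 - 156\right)}{3 \left(-14\right)} - 837 = \frac{4}{3} \left(- \frac{1}{14}\right) 39 - 837 = - \frac{26}{7} - 837 = - \frac{5885}{7}$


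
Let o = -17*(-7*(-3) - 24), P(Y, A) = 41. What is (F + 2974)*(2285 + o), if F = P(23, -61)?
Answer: 7043040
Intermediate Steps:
F = 41
o = 51 (o = -17*(21 - 24) = -17*(-3) = 51)
(F + 2974)*(2285 + o) = (41 + 2974)*(2285 + 51) = 3015*2336 = 7043040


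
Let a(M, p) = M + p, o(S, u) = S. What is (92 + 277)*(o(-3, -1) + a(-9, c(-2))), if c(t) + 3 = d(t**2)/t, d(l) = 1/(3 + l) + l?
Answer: -88191/14 ≈ -6299.4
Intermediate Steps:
d(l) = l + 1/(3 + l)
c(t) = -3 + (1 + t**4 + 3*t**2)/(t*(3 + t**2)) (c(t) = -3 + ((1 + (t**2)**2 + 3*t**2)/(3 + t**2))/t = -3 + ((1 + t**4 + 3*t**2)/(3 + t**2))/t = -3 + (1 + t**4 + 3*t**2)/(t*(3 + t**2)))
(92 + 277)*(o(-3, -1) + a(-9, c(-2))) = (92 + 277)*(-3 + (-9 + (1 + (-2)**4 + 3*(-2)**2 - 3*(-2)*(3 + (-2)**2))/((-2)*(3 + (-2)**2)))) = 369*(-3 + (-9 - (1 + 16 + 3*4 - 3*(-2)*(3 + 4))/(2*(3 + 4)))) = 369*(-3 + (-9 - 1/2*(1 + 16 + 12 - 3*(-2)*7)/7)) = 369*(-3 + (-9 - 1/2*1/7*(1 + 16 + 12 + 42))) = 369*(-3 + (-9 - 1/2*1/7*71)) = 369*(-3 + (-9 - 71/14)) = 369*(-3 - 197/14) = 369*(-239/14) = -88191/14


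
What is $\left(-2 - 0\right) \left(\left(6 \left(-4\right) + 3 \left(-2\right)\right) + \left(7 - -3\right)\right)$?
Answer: $40$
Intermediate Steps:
$\left(-2 - 0\right) \left(\left(6 \left(-4\right) + 3 \left(-2\right)\right) + \left(7 - -3\right)\right) = \left(-2 + 0\right) \left(\left(-24 - 6\right) + \left(7 + 3\right)\right) = - 2 \left(-30 + 10\right) = \left(-2\right) \left(-20\right) = 40$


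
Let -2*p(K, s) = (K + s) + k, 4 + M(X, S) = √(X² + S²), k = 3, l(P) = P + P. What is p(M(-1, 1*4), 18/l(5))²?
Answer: 441/100 + 2*√17/5 ≈ 6.0592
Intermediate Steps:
l(P) = 2*P
M(X, S) = -4 + √(S² + X²) (M(X, S) = -4 + √(X² + S²) = -4 + √(S² + X²))
p(K, s) = -3/2 - K/2 - s/2 (p(K, s) = -((K + s) + 3)/2 = -(3 + K + s)/2 = -3/2 - K/2 - s/2)
p(M(-1, 1*4), 18/l(5))² = (-3/2 - (-4 + √((1*4)² + (-1)²))/2 - 9/(2*5))² = (-3/2 - (-4 + √(4² + 1))/2 - 9/10)² = (-3/2 - (-4 + √(16 + 1))/2 - 9/10)² = (-3/2 - (-4 + √17)/2 - ½*9/5)² = (-3/2 + (2 - √17/2) - 9/10)² = (-⅖ - √17/2)²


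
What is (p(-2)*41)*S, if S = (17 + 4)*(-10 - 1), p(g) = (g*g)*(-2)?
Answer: 75768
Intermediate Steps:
p(g) = -2*g**2 (p(g) = g**2*(-2) = -2*g**2)
S = -231 (S = 21*(-11) = -231)
(p(-2)*41)*S = (-2*(-2)**2*41)*(-231) = (-2*4*41)*(-231) = -8*41*(-231) = -328*(-231) = 75768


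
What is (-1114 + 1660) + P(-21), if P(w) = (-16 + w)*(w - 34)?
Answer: 2581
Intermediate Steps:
P(w) = (-34 + w)*(-16 + w) (P(w) = (-16 + w)*(-34 + w) = (-34 + w)*(-16 + w))
(-1114 + 1660) + P(-21) = (-1114 + 1660) + (544 + (-21)² - 50*(-21)) = 546 + (544 + 441 + 1050) = 546 + 2035 = 2581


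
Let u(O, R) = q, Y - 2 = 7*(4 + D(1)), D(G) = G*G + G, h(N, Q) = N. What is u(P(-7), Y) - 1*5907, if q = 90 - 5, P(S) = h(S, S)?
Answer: -5822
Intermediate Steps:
D(G) = G + G² (D(G) = G² + G = G + G²)
P(S) = S
Y = 44 (Y = 2 + 7*(4 + 1*(1 + 1)) = 2 + 7*(4 + 1*2) = 2 + 7*(4 + 2) = 2 + 7*6 = 2 + 42 = 44)
q = 85
u(O, R) = 85
u(P(-7), Y) - 1*5907 = 85 - 1*5907 = 85 - 5907 = -5822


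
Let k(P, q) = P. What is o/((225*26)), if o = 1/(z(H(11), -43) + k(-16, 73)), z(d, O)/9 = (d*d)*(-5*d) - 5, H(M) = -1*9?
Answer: 1/191552400 ≈ 5.2205e-9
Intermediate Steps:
H(M) = -9
z(d, O) = -45 - 45*d³ (z(d, O) = 9*((d*d)*(-5*d) - 5) = 9*(d²*(-5*d) - 5) = 9*(-5*d³ - 5) = 9*(-5 - 5*d³) = -45 - 45*d³)
o = 1/32744 (o = 1/((-45 - 45*(-9)³) - 16) = 1/((-45 - 45*(-729)) - 16) = 1/((-45 + 32805) - 16) = 1/(32760 - 16) = 1/32744 ≈ 3.0540e-5)
o/((225*26)) = 1/(32744*((225*26))) = (1/32744)/5850 = (1/32744)*(1/5850) = 1/191552400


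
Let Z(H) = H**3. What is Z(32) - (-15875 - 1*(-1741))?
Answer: 46902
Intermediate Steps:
Z(32) - (-15875 - 1*(-1741)) = 32**3 - (-15875 - 1*(-1741)) = 32768 - (-15875 + 1741) = 32768 - 1*(-14134) = 32768 + 14134 = 46902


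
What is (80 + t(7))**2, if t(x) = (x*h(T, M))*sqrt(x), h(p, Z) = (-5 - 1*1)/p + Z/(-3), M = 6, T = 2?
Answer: 14975 - 5600*sqrt(7) ≈ 158.79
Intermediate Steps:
h(p, Z) = -6/p - Z/3 (h(p, Z) = (-5 - 1)/p + Z*(-1/3) = -6/p - Z/3)
t(x) = -5*x**(3/2) (t(x) = (x*(-6/2 - 1/3*6))*sqrt(x) = (x*(-6*1/2 - 2))*sqrt(x) = (x*(-3 - 2))*sqrt(x) = (x*(-5))*sqrt(x) = (-5*x)*sqrt(x) = -5*x**(3/2))
(80 + t(7))**2 = (80 - 35*sqrt(7))**2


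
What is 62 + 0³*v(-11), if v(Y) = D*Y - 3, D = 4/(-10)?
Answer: 62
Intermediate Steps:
D = -⅖ (D = 4*(-⅒) = -⅖ ≈ -0.40000)
v(Y) = -3 - 2*Y/5 (v(Y) = -2*Y/5 - 3 = -3 - 2*Y/5)
62 + 0³*v(-11) = 62 + 0³*(-3 - ⅖*(-11)) = 62 + 0*(-3 + 22/5) = 62 + 0*(7/5) = 62 + 0 = 62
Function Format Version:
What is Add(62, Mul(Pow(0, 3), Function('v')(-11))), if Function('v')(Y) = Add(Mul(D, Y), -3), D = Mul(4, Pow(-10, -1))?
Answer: 62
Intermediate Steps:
D = Rational(-2, 5) (D = Mul(4, Rational(-1, 10)) = Rational(-2, 5) ≈ -0.40000)
Function('v')(Y) = Add(-3, Mul(Rational(-2, 5), Y)) (Function('v')(Y) = Add(Mul(Rational(-2, 5), Y), -3) = Add(-3, Mul(Rational(-2, 5), Y)))
Add(62, Mul(Pow(0, 3), Function('v')(-11))) = Add(62, Mul(Pow(0, 3), Add(-3, Mul(Rational(-2, 5), -11)))) = Add(62, Mul(0, Add(-3, Rational(22, 5)))) = Add(62, Mul(0, Rational(7, 5))) = Add(62, 0) = 62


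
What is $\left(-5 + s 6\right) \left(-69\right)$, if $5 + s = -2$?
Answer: $3243$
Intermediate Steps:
$s = -7$ ($s = -5 - 2 = -7$)
$\left(-5 + s 6\right) \left(-69\right) = \left(-5 - 42\right) \left(-69\right) = \left(-47\right) \left(-69\right) = 3243$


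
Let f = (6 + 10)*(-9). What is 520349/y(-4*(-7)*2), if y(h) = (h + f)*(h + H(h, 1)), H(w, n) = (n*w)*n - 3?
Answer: -520349/9592 ≈ -54.248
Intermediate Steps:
H(w, n) = -3 + w*n**2 (H(w, n) = w*n**2 - 3 = -3 + w*n**2)
f = -144 (f = 16*(-9) = -144)
y(h) = (-144 + h)*(-3 + 2*h) (y(h) = (h - 144)*(h + (-3 + h*1**2)) = (-144 + h)*(h + (-3 + h*1)) = (-144 + h)*(h + (-3 + h)) = (-144 + h)*(-3 + 2*h))
520349/y(-4*(-7)*2) = 520349/(432 - 291*(-4*(-7))*2 + 2*(-4*(-7)*2)**2) = 520349/(432 - 8148*2 + 2*(28*2)**2) = 520349/(432 - 291*56 + 2*56**2) = 520349/(432 - 16296 + 2*3136) = 520349/(432 - 16296 + 6272) = 520349/(-9592) = 520349*(-1/9592) = -520349/9592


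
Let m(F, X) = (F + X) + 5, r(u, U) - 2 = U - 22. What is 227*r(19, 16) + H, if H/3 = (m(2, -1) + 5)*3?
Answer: -809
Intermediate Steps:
r(u, U) = -20 + U (r(u, U) = 2 + (U - 22) = 2 + (-22 + U) = -20 + U)
m(F, X) = 5 + F + X
H = 99 (H = 3*(((5 + 2 - 1) + 5)*3) = 3*((6 + 5)*3) = 3*(11*3) = 3*33 = 99)
227*r(19, 16) + H = 227*(-20 + 16) + 99 = 227*(-4) + 99 = -908 + 99 = -809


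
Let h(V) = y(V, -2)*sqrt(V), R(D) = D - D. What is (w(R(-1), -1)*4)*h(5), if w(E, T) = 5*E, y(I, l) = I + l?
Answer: 0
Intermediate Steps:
R(D) = 0
h(V) = sqrt(V)*(-2 + V) (h(V) = (V - 2)*sqrt(V) = (-2 + V)*sqrt(V) = sqrt(V)*(-2 + V))
(w(R(-1), -1)*4)*h(5) = ((5*0)*4)*(sqrt(5)*(-2 + 5)) = (0*4)*(sqrt(5)*3) = 0*(3*sqrt(5)) = 0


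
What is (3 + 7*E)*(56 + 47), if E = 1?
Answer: 1030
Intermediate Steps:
(3 + 7*E)*(56 + 47) = (3 + 7*1)*(56 + 47) = (3 + 7)*103 = 10*103 = 1030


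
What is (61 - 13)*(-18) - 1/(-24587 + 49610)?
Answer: -21619873/25023 ≈ -864.00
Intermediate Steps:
(61 - 13)*(-18) - 1/(-24587 + 49610) = 48*(-18) - 1/25023 = -864 - 1*1/25023 = -864 - 1/25023 = -21619873/25023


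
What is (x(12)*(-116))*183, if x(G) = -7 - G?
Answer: 403332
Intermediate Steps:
(x(12)*(-116))*183 = ((-7 - 1*12)*(-116))*183 = ((-7 - 12)*(-116))*183 = -19*(-116)*183 = 2204*183 = 403332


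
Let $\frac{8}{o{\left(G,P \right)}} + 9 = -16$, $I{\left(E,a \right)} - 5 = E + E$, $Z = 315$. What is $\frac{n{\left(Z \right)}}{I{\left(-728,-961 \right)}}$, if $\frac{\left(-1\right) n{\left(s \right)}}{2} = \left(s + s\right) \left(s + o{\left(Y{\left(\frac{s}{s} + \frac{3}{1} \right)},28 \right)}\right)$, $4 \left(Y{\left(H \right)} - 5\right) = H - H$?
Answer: $\frac{1982484}{7255} \approx 273.26$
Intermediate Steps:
$I{\left(E,a \right)} = 5 + 2 E$ ($I{\left(E,a \right)} = 5 + \left(E + E\right) = 5 + 2 E$)
$Y{\left(H \right)} = 5$ ($Y{\left(H \right)} = 5 + \frac{H - H}{4} = 5 + \frac{1}{4} \cdot 0 = 5 + 0 = 5$)
$o{\left(G,P \right)} = - \frac{8}{25}$ ($o{\left(G,P \right)} = \frac{8}{-9 - 16} = \frac{8}{-25} = 8 \left(- \frac{1}{25}\right) = - \frac{8}{25}$)
$n{\left(s \right)} = - 4 s \left(- \frac{8}{25} + s\right)$ ($n{\left(s \right)} = - 2 \left(s + s\right) \left(s - \frac{8}{25}\right) = - 2 \cdot 2 s \left(- \frac{8}{25} + s\right) = - 4 s \left(- \frac{8}{25} + s\right)$)
$\frac{n{\left(Z \right)}}{I{\left(-728,-961 \right)}} = \frac{\frac{4}{25} \cdot 315 \left(8 - 7875\right)}{5 + 2 \left(-728\right)} = \frac{\frac{4}{25} \cdot 315 \left(8 - 7875\right)}{5 - 1456} = \frac{\frac{4}{25} \cdot 315 \left(-7867\right)}{-1451} = \left(- \frac{1982484}{5}\right) \left(- \frac{1}{1451}\right) = \frac{1982484}{7255}$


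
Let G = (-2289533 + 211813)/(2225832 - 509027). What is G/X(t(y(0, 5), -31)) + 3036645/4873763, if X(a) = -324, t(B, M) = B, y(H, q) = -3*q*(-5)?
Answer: 84962218314463/135550271132883 ≈ 0.62679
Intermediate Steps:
y(H, q) = 15*q
G = -415544/343361 (G = -2077720/1716805 = -2077720*1/1716805 = -415544/343361 ≈ -1.2102)
G/X(t(y(0, 5), -31)) + 3036645/4873763 = -415544/343361/(-324) + 3036645/4873763 = -415544/343361*(-1/324) + 3036645*(1/4873763) = 103886/27812241 + 3036645/4873763 = 84962218314463/135550271132883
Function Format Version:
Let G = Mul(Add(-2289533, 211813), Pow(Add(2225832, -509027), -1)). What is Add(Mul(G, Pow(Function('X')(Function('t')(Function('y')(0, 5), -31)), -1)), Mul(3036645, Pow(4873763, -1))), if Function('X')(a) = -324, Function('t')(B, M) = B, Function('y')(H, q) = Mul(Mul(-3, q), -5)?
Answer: Rational(84962218314463, 135550271132883) ≈ 0.62679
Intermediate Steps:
Function('y')(H, q) = Mul(15, q)
G = Rational(-415544, 343361) (G = Mul(-2077720, Pow(1716805, -1)) = Mul(-2077720, Rational(1, 1716805)) = Rational(-415544, 343361) ≈ -1.2102)
Add(Mul(G, Pow(Function('X')(Function('t')(Function('y')(0, 5), -31)), -1)), Mul(3036645, Pow(4873763, -1))) = Add(Mul(Rational(-415544, 343361), Pow(-324, -1)), Mul(3036645, Pow(4873763, -1))) = Add(Mul(Rational(-415544, 343361), Rational(-1, 324)), Mul(3036645, Rational(1, 4873763))) = Add(Rational(103886, 27812241), Rational(3036645, 4873763)) = Rational(84962218314463, 135550271132883)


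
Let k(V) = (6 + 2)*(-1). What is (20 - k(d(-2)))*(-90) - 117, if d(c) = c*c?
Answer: -2637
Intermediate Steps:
d(c) = c**2
k(V) = -8 (k(V) = 8*(-1) = -8)
(20 - k(d(-2)))*(-90) - 117 = (20 - 1*(-8))*(-90) - 117 = (20 + 8)*(-90) - 117 = 28*(-90) - 117 = -2520 - 117 = -2637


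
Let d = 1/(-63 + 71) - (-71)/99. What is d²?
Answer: 444889/627264 ≈ 0.70925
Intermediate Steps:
d = 667/792 (d = 1/8 - (-71)/99 = ⅛ - 1*(-71/99) = ⅛ + 71/99 = 667/792 ≈ 0.84217)
d² = (667/792)² = 444889/627264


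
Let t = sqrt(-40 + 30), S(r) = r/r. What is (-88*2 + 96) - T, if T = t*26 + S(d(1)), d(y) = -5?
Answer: -81 - 26*I*sqrt(10) ≈ -81.0 - 82.219*I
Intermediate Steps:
S(r) = 1
t = I*sqrt(10) (t = sqrt(-10) = I*sqrt(10) ≈ 3.1623*I)
T = 1 + 26*I*sqrt(10) (T = (I*sqrt(10))*26 + 1 = 26*I*sqrt(10) + 1 = 1 + 26*I*sqrt(10) ≈ 1.0 + 82.219*I)
(-88*2 + 96) - T = (-88*2 + 96) - (1 + 26*I*sqrt(10)) = (-176 + 96) + (-1 - 26*I*sqrt(10)) = -80 + (-1 - 26*I*sqrt(10)) = -81 - 26*I*sqrt(10)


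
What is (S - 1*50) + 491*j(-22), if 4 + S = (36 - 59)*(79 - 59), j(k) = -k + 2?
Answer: 11270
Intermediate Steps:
j(k) = 2 - k
S = -464 (S = -4 + (36 - 59)*(79 - 59) = -4 - 23*20 = -4 - 460 = -464)
(S - 1*50) + 491*j(-22) = (-464 - 1*50) + 491*(2 - 1*(-22)) = (-464 - 50) + 491*(2 + 22) = -514 + 491*24 = -514 + 11784 = 11270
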